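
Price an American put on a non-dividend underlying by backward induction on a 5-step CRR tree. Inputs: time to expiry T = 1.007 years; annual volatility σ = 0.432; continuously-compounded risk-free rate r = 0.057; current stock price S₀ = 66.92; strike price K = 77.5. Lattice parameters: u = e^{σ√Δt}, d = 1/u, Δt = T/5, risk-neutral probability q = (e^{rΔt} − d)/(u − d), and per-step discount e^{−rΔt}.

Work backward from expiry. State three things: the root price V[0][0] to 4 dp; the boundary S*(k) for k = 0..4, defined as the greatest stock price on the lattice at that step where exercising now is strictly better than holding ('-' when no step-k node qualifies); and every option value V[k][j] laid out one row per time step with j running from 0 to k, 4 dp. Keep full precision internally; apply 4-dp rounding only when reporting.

price = 16.0859
boundary = - - 45.4110 55.1263 45.4110
tree:
16.0859
23.2460 8.7546
32.0890 14.2726 3.0171
40.0920 22.3737 5.8836 0.0000
46.6847 32.0890 11.4733 0.0000 0.0000
52.1154 40.0920 22.3737 0.0000 0.0000 0.0000

Δt=0.20140, u=1.21394, d=0.82376, q=0.48128, disc=e^(-rΔt)=0.98859
k=5 terminal: V=max(K-S,0) → 52.1154 40.0920 22.3737 0.0000 0.0000 0.0000
k=4: j=0 S=30.8153 intr=46.6847 cont=45.8001 V=46.6847[EX]; j=1 S=45.4110 intr=32.0890 cont=31.2044 V=32.0890[EX]; j=2 S=66.9200 intr=10.5800 cont=11.4733 V=11.4733[hold]; j=3 S=98.6167 intr=0.0000 cont=0.0000 V=0.0000[hold]; j=4 S=145.3265 intr=0.0000 cont=0.0000 V=0.0000[hold]  S*(4)=45.4110
k=3: j=0 S=37.4080 intr=40.0920 cont=39.2074 V=40.0920[EX]; j=1 S=55.1263 intr=22.3737 cont=21.9142 V=22.3737[EX]; j=2 S=81.2369 intr=0.0000 cont=5.8836 V=5.8836[hold]; j=3 S=119.7147 intr=0.0000 cont=0.0000 V=0.0000[hold]  S*(3)=55.1263
k=2: j=0 S=45.4110 intr=32.0890 cont=31.2044 V=32.0890[EX]; j=1 S=66.9200 intr=10.5800 cont=14.2726 V=14.2726[hold]; j=2 S=98.6167 intr=0.0000 cont=3.0171 V=3.0171[hold]  S*(2)=45.4110
k=1: j=0 S=55.1263 intr=22.3737 cont=23.2460 V=23.2460[hold]; j=1 S=81.2369 intr=0.0000 cont=8.7546 V=8.7546[hold]  S*(1)=-
k=0: j=0 S=66.9200 intr=10.5800 cont=16.0859 V=16.0859[hold]  S*(0)=-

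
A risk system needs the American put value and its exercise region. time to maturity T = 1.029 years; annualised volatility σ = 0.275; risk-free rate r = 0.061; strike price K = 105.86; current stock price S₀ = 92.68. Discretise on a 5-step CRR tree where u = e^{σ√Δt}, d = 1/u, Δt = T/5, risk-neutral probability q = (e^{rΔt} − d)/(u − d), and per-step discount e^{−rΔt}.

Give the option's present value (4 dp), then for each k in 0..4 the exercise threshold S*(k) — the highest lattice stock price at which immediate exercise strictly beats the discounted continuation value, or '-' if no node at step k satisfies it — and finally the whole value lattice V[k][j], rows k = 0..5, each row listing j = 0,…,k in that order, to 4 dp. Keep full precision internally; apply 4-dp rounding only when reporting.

price = 15.8354
boundary = - 81.8099 72.2147 81.8099 92.6800
tree:
15.8354
24.0501 8.6181
33.6453 14.7320 3.1694
42.1151 24.0501 6.4666 0.1950
49.5915 33.6453 13.1800 0.4109 0.0000
56.1910 42.1151 24.0501 0.8656 0.0000 0.0000

params: Δt=0.20580 u=1.13287 d=0.88271 q=0.51935 e^(-rΔt)=0.98752
t_5 payoffs: 56.1910 42.1151 24.0501 0.8656 0.0000 0.0000
t_4: node(4,0) S=56.2685 payoff=49.5915 vs cont=48.2708 → 49.5915 [stop]  node(4,1) S=72.2147 payoff=33.6453 vs cont=32.3246 → 33.6453 [stop]  node(4,2) S=92.6800 payoff=13.1800 vs cont=11.8594 → 13.1800 [stop]  node(4,3) S=118.9450 payoff=0.0000 vs cont=0.4109 → 0.4109 [wait]  node(4,4) S=152.6534 payoff=0.0000 vs cont=0.0000 → 0.0000 [wait]  ⇒ S*(4)=92.6800
t_3: node(3,0) S=63.7449 payoff=42.1151 vs cont=40.7944 → 42.1151 [stop]  node(3,1) S=81.8099 payoff=24.0501 vs cont=22.7294 → 24.0501 [stop]  node(3,2) S=104.9944 payoff=0.8656 vs cont=6.4666 → 6.4666 [wait]  node(3,3) S=134.7492 payoff=0.0000 vs cont=0.1950 → 0.1950 [wait]  ⇒ S*(3)=81.8099
t_2: node(2,0) S=72.2147 payoff=33.6453 vs cont=32.3246 → 33.6453 [stop]  node(2,1) S=92.6800 payoff=13.1800 vs cont=14.7320 → 14.7320 [wait]  node(2,2) S=118.9450 payoff=0.0000 vs cont=3.1694 → 3.1694 [wait]  ⇒ S*(2)=72.2147
t_1: node(1,0) S=81.8099 payoff=24.0501 vs cont=23.5254 → 24.0501 [stop]  node(1,1) S=104.9944 payoff=0.8656 vs cont=8.6181 → 8.6181 [wait]  ⇒ S*(1)=81.8099
t_0: node(0,0) S=92.6800 payoff=13.1800 vs cont=15.8354 → 15.8354 [wait]  ⇒ S*(0)=-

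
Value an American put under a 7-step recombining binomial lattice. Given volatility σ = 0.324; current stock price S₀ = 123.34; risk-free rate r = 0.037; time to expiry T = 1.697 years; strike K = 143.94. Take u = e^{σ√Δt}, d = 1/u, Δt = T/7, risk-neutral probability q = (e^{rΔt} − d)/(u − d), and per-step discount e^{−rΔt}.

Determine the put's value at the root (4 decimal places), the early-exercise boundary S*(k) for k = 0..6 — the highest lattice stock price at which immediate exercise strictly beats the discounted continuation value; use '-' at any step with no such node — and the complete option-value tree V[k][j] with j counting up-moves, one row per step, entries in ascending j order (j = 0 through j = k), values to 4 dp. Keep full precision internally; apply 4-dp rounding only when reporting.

price = 29.4788
boundary = - - 89.6478 76.4289 89.6478 105.1530 123.3400
tree:
29.4788
40.7628 18.1991
54.2922 27.3385 8.9584
67.5111 39.4979 15.1019 2.6864
78.7808 54.2922 24.7248 5.2975 0.0000
88.3888 67.5111 38.7870 10.4464 0.0000 0.0000
96.5801 78.7808 54.2922 20.6000 0.0000 0.0000 0.0000
103.5635 88.3888 67.5111 38.7870 0.0000 0.0000 0.0000 0.0000

params: Δt=0.24243 u=1.17296 d=0.85255 q=0.48832 e^(-rΔt)=0.99107
t_7 payoffs: 103.5635 88.3888 67.5111 38.7870 0.0000 0.0000 0.0000 0.0000
t_6: node(6,0) S=47.3599 payoff=96.5801 vs cont=95.2947 → 96.5801 [stop]  node(6,1) S=65.1592 payoff=78.7808 vs cont=77.4955 → 78.7808 [stop]  node(6,2) S=89.6478 payoff=54.2922 vs cont=53.0068 → 54.2922 [stop]  node(6,3) S=123.3400 payoff=20.6000 vs cont=19.6692 → 20.6000 [stop]  node(6,4) S=169.6947 payoff=0.0000 vs cont=0.0000 → 0.0000 [wait]  node(6,5) S=233.4707 payoff=0.0000 vs cont=0.0000 → 0.0000 [wait]  node(6,6) S=321.2157 payoff=0.0000 vs cont=0.0000 → 0.0000 [wait]  ⇒ S*(6)=123.3400
t_5: node(5,0) S=55.5512 payoff=88.3888 vs cont=87.1035 → 88.3888 [stop]  node(5,1) S=76.4289 payoff=67.5111 vs cont=66.2258 → 67.5111 [stop]  node(5,2) S=105.1530 payoff=38.7870 vs cont=37.5016 → 38.7870 [stop]  node(5,3) S=144.6725 payoff=0.0000 vs cont=10.4464 → 10.4464 [wait]  node(5,4) S=199.0446 payoff=0.0000 vs cont=0.0000 → 0.0000 [wait]  node(5,5) S=273.8512 payoff=0.0000 vs cont=0.0000 → 0.0000 [wait]  ⇒ S*(5)=105.1530
t_4: node(4,0) S=65.1592 payoff=78.7808 vs cont=77.4955 → 78.7808 [stop]  node(4,1) S=89.6478 payoff=54.2922 vs cont=53.0068 → 54.2922 [stop]  node(4,2) S=123.3400 payoff=20.6000 vs cont=24.7248 → 24.7248 [wait]  node(4,3) S=169.6947 payoff=0.0000 vs cont=5.2975 → 5.2975 [wait]  node(4,4) S=233.4707 payoff=0.0000 vs cont=0.0000 → 0.0000 [wait]  ⇒ S*(4)=89.6478
t_3: node(3,0) S=76.4289 payoff=67.5111 vs cont=66.2258 → 67.5111 [stop]  node(3,1) S=105.1530 payoff=38.7870 vs cont=39.4979 → 39.4979 [wait]  node(3,2) S=144.6725 payoff=0.0000 vs cont=15.1019 → 15.1019 [wait]  node(3,3) S=199.0446 payoff=0.0000 vs cont=2.6864 → 2.6864 [wait]  ⇒ S*(3)=76.4289
t_2: node(2,0) S=89.6478 payoff=54.2922 vs cont=53.3509 → 54.2922 [stop]  node(2,1) S=123.3400 payoff=20.6000 vs cont=27.3385 → 27.3385 [wait]  node(2,2) S=169.6947 payoff=0.0000 vs cont=8.9584 → 8.9584 [wait]  ⇒ S*(2)=89.6478
t_1: node(1,0) S=105.1530 payoff=38.7870 vs cont=40.7628 → 40.7628 [wait]  node(1,1) S=144.6725 payoff=0.0000 vs cont=18.1991 → 18.1991 [wait]  ⇒ S*(1)=-
t_0: node(0,0) S=123.3400 payoff=20.6000 vs cont=29.4788 → 29.4788 [wait]  ⇒ S*(0)=-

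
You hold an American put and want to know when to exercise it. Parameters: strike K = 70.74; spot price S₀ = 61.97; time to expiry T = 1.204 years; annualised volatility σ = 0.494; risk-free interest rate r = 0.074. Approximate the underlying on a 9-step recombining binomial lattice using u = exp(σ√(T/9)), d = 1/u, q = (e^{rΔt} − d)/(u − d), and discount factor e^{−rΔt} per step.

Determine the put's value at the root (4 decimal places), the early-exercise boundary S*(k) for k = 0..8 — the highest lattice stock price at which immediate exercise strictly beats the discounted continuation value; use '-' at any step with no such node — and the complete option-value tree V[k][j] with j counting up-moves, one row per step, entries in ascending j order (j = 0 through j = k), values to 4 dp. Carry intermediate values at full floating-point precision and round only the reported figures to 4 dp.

Δt=0.13378, u=1.19804, d=0.83470, q=0.48233, disc=e^(-rΔt)=0.99015
k=9 terminal: V=max(K-S,0) → 58.5514 53.2459 45.6309 34.7011 19.0137 0.0000 0.0000 0.0000 0.0000 0.0000
k=8: j=0 S=14.6023 intr=56.1377 cont=55.4408 V=56.1377[EX]; j=1 S=20.9586 intr=49.7814 cont=49.0846 V=49.7814[EX]; j=2 S=30.0817 intr=40.6583 cont=39.9615 V=40.6583[EX]; j=3 S=43.1759 intr=27.5641 cont=26.8672 V=27.5641[EX]; j=4 S=61.9700 intr=8.7700 cont=9.7458 V=9.7458[hold]; j=5 S=88.9450 intr=0.0000 cont=0.0000 V=0.0000[hold]; j=6 S=127.6619 intr=0.0000 cont=0.0000 V=0.0000[hold]; j=7 S=183.2319 intr=0.0000 cont=0.0000 V=0.0000[hold]; j=8 S=262.9910 intr=0.0000 cont=0.0000 V=0.0000[hold]  S*(8)=43.1759
k=7: j=0 S=17.4941 intr=53.2459 cont=52.5490 V=53.2459[EX]; j=1 S=25.1091 intr=45.6309 cont=44.9340 V=45.6309[EX]; j=2 S=36.0389 intr=34.7011 cont=34.0042 V=34.7011[EX]; j=3 S=51.7263 intr=19.0137 cont=18.7829 V=19.0137[EX]; j=4 S=74.2423 intr=0.0000 cont=4.9954 V=4.9954[hold]; j=5 S=106.5593 intr=0.0000 cont=0.0000 V=0.0000[hold]; j=6 S=152.9435 intr=0.0000 cont=0.0000 V=0.0000[hold]; j=7 S=219.5184 intr=0.0000 cont=0.0000 V=0.0000[hold]  S*(7)=51.7263
k=6: j=0 S=20.9586 intr=49.7814 cont=49.0846 V=49.7814[EX]; j=1 S=30.0817 intr=40.6583 cont=39.9615 V=40.6583[EX]; j=2 S=43.1759 intr=27.5641 cont=26.8672 V=27.5641[EX]; j=3 S=61.9700 intr=8.7700 cont=12.1315 V=12.1315[hold]; j=4 S=88.9450 intr=0.0000 cont=2.5605 V=2.5605[hold]; j=5 S=127.6619 intr=0.0000 cont=0.0000 V=0.0000[hold]; j=6 S=183.2319 intr=0.0000 cont=0.0000 V=0.0000[hold]  S*(6)=43.1759
k=5: j=0 S=25.1091 intr=45.6309 cont=44.9340 V=45.6309[EX]; j=1 S=36.0389 intr=34.7011 cont=34.0042 V=34.7011[EX]; j=2 S=51.7263 intr=19.0137 cont=19.9222 V=19.9222[hold]; j=3 S=74.2423 intr=0.0000 cont=7.4410 V=7.4410[hold]; j=4 S=106.5593 intr=0.0000 cont=1.3124 V=1.3124[hold]; j=5 S=152.9435 intr=0.0000 cont=0.0000 V=0.0000[hold]  S*(5)=36.0389
k=4: j=0 S=30.0817 intr=40.6583 cont=39.9615 V=40.6583[EX]; j=1 S=43.1759 intr=27.5641 cont=27.3011 V=27.5641[EX]; j=2 S=61.9700 intr=8.7700 cont=13.7652 V=13.7652[hold]; j=3 S=88.9450 intr=0.0000 cont=4.4408 V=4.4408[hold]; j=4 S=127.6619 intr=0.0000 cont=0.6727 V=0.6727[hold]  S*(4)=43.1759
k=3: j=0 S=36.0389 intr=34.7011 cont=34.0042 V=34.7011[EX]; j=1 S=51.7263 intr=19.0137 cont=20.7025 V=20.7025[hold]; j=2 S=74.2423 intr=0.0000 cont=9.1764 V=9.1764[hold]; j=3 S=106.5593 intr=0.0000 cont=2.5975 V=2.5975[hold]  S*(3)=36.0389
k=2: j=0 S=43.1759 intr=27.5641 cont=27.6738 V=27.6738[hold]; j=1 S=61.9700 intr=8.7700 cont=14.9939 V=14.9939[hold]; j=2 S=88.9450 intr=0.0000 cont=5.9441 V=5.9441[hold]  S*(2)=-
k=1: j=0 S=51.7263 intr=19.0137 cont=21.3455 V=21.3455[hold]; j=1 S=74.2423 intr=0.0000 cont=10.5242 V=10.5242[hold]  S*(1)=-
k=0: j=0 S=61.9700 intr=8.7700 cont=15.9672 V=15.9672[hold]  S*(0)=-

price = 15.9672
boundary = - - - 36.0389 43.1759 36.0389 43.1759 51.7263 43.1759
tree:
15.9672
21.3455 10.5242
27.6738 14.9939 5.9441
34.7011 20.7025 9.1764 2.5975
40.6583 27.5641 13.7652 4.4408 0.6727
45.6309 34.7011 19.9222 7.4410 1.3124 0.0000
49.7814 40.6583 27.5641 12.1315 2.5605 0.0000 0.0000
53.2459 45.6309 34.7011 19.0137 4.9954 0.0000 0.0000 0.0000
56.1377 49.7814 40.6583 27.5641 9.7458 0.0000 0.0000 0.0000 0.0000
58.5514 53.2459 45.6309 34.7011 19.0137 0.0000 0.0000 0.0000 0.0000 0.0000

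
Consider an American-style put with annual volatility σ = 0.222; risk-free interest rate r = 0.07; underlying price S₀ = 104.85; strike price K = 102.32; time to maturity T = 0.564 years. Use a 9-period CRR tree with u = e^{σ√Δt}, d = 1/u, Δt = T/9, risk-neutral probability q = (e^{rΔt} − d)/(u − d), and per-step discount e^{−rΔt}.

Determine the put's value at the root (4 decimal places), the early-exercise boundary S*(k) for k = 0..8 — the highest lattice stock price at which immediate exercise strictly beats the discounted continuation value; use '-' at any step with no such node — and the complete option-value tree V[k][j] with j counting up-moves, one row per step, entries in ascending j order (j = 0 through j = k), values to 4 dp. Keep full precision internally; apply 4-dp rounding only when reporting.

Δt=0.06267, u=1.05715, d=0.94594, q=0.52564, disc=e^(-rΔt)=0.99562
k=9 terminal: V=max(K-S,0) → 38.7358 31.2608 22.9071 13.5713 3.1380 0.0000 0.0000 0.0000 0.0000 0.0000
k=8: j=0 S=67.2179 intr=35.1021 cont=34.6543 V=35.1021[EX]; j=1 S=75.1200 intr=27.2000 cont=26.7521 V=27.2000[EX]; j=2 S=83.9511 intr=18.3689 cont=17.9210 V=18.3689[EX]; j=3 S=93.8205 intr=8.4995 cont=8.0517 V=8.4995[EX]; j=4 S=104.8500 intr=0.0000 cont=1.4820 V=1.4820[hold]; j=5 S=117.1762 intr=0.0000 cont=0.0000 V=0.0000[hold]; j=6 S=130.9514 intr=0.0000 cont=0.0000 V=0.0000[hold]; j=7 S=146.3461 intr=0.0000 cont=0.0000 V=0.0000[hold]; j=8 S=163.5506 intr=0.0000 cont=0.0000 V=0.0000[hold]  S*(8)=93.8205
k=7: j=0 S=71.0592 intr=31.2608 cont=30.8130 V=31.2608[EX]; j=1 S=79.4129 intr=22.9071 cont=22.4592 V=22.9071[EX]; j=2 S=88.7487 intr=13.5713 cont=13.1234 V=13.5713[EX]; j=3 S=99.1820 intr=3.1380 cont=4.7898 V=4.7898[hold]; j=4 S=110.8419 intr=0.0000 cont=0.6999 V=0.6999[hold]; j=5 S=123.8725 intr=0.0000 cont=0.0000 V=0.0000[hold]; j=6 S=138.4349 intr=0.0000 cont=0.0000 V=0.0000[hold]; j=7 S=154.7094 intr=0.0000 cont=0.0000 V=0.0000[hold]  S*(7)=88.7487
k=6: j=0 S=75.1200 intr=27.2000 cont=26.7521 V=27.2000[EX]; j=1 S=83.9511 intr=18.3689 cont=17.9210 V=18.3689[EX]; j=2 S=93.8205 intr=8.4995 cont=8.9161 V=8.9161[hold]; j=3 S=104.8500 intr=0.0000 cont=2.6284 V=2.6284[hold]; j=4 S=117.1762 intr=0.0000 cont=0.3306 V=0.3306[hold]; j=5 S=130.9514 intr=0.0000 cont=0.0000 V=0.0000[hold]; j=6 S=146.3461 intr=0.0000 cont=0.0000 V=0.0000[hold]  S*(6)=83.9511
k=5: j=0 S=79.4129 intr=22.9071 cont=22.4592 V=22.9071[EX]; j=1 S=88.7487 intr=13.5713 cont=13.3414 V=13.5713[EX]; j=2 S=99.1820 intr=3.1380 cont=5.5865 V=5.5865[hold]; j=3 S=110.8419 intr=0.0000 cont=1.4143 V=1.4143[hold]; j=4 S=123.8725 intr=0.0000 cont=0.1561 V=0.1561[hold]; j=5 S=138.4349 intr=0.0000 cont=0.0000 V=0.0000[hold]  S*(5)=88.7487
k=4: j=0 S=83.9511 intr=18.3689 cont=17.9210 V=18.3689[EX]; j=1 S=93.8205 intr=8.4995 cont=9.3331 V=9.3331[hold]; j=2 S=104.8500 intr=0.0000 cont=3.3786 V=3.3786[hold]; j=3 S=117.1762 intr=0.0000 cont=0.7497 V=0.7497[hold]; j=4 S=130.9514 intr=0.0000 cont=0.0737 V=0.0737[hold]  S*(4)=83.9511
k=3: j=0 S=88.7487 intr=13.5713 cont=13.5597 V=13.5713[EX]; j=1 S=99.1820 intr=3.1380 cont=6.1760 V=6.1760[hold]; j=2 S=110.8419 intr=0.0000 cont=1.9880 V=1.9880[hold]; j=3 S=123.8725 intr=0.0000 cont=0.3926 V=0.3926[hold]  S*(3)=88.7487
k=2: j=0 S=93.8205 intr=8.4995 cont=9.6416 V=9.6416[hold]; j=1 S=104.8500 intr=0.0000 cont=3.9572 V=3.9572[hold]; j=2 S=117.1762 intr=0.0000 cont=1.1444 V=1.1444[hold]  S*(2)=-
k=1: j=0 S=99.1820 intr=3.1380 cont=6.6245 V=6.6245[hold]; j=1 S=110.8419 intr=0.0000 cont=2.4678 V=2.4678[hold]  S*(1)=-
k=0: j=0 S=104.8500 intr=0.0000 cont=4.4201 V=4.4201[hold]  S*(0)=-

price = 4.4201
boundary = - - - 88.7487 83.9511 88.7487 83.9511 88.7487 93.8205
tree:
4.4201
6.6245 2.4678
9.6416 3.9572 1.1444
13.5713 6.1760 1.9880 0.3926
18.3689 9.3331 3.3786 0.7497 0.0737
22.9071 13.5713 5.5865 1.4143 0.1561 0.0000
27.2000 18.3689 8.9161 2.6284 0.3306 0.0000 0.0000
31.2608 22.9071 13.5713 4.7898 0.6999 0.0000 0.0000 0.0000
35.1021 27.2000 18.3689 8.4995 1.4820 0.0000 0.0000 0.0000 0.0000
38.7358 31.2608 22.9071 13.5713 3.1380 0.0000 0.0000 0.0000 0.0000 0.0000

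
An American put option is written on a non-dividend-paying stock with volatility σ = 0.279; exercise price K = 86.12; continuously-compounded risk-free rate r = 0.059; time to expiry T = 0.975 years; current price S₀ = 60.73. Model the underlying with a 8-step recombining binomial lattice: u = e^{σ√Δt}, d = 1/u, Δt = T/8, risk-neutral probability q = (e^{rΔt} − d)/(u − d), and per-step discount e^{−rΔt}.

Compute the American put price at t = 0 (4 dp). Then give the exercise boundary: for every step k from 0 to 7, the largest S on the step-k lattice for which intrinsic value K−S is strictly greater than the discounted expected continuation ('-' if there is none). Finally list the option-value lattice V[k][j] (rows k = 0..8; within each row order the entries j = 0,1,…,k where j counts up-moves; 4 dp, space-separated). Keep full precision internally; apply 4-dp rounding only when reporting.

Δt=0.12187, u=1.10230, d=0.90719, q=0.51266, disc=e^(-rΔt)=0.99284
k=8 terminal: V=max(K-S,0) → 58.2589 52.2668 44.9860 36.1393 25.3900 12.3288 0.0000 0.0000 0.0000
k=7: j=0 S=30.7114 intr=55.4086 cont=54.7916 V=55.4086[EX]; j=1 S=37.3165 intr=48.8035 cont=48.1865 V=48.8035[EX]; j=2 S=45.3421 intr=40.7779 cont=40.1609 V=40.7779[EX]; j=3 S=55.0938 intr=31.0262 cont=30.4092 V=31.0262[EX]; j=4 S=66.9428 intr=19.1772 cont=18.5602 V=19.1772[EX]; j=5 S=81.3401 intr=4.7799 cont=5.9653 V=5.9653[hold]; j=6 S=98.8339 intr=0.0000 cont=0.0000 V=0.0000[hold]; j=7 S=120.0900 intr=0.0000 cont=0.0000 V=0.0000[hold]  S*(7)=66.9428
k=6: j=0 S=33.8532 intr=52.2668 cont=51.6497 V=52.2668[EX]; j=1 S=41.1340 intr=44.9860 cont=44.3689 V=44.9860[EX]; j=2 S=49.9807 intr=36.1393 cont=35.5223 V=36.1393[EX]; j=3 S=60.7300 intr=25.3900 cont=24.7730 V=25.3900[EX]; j=4 S=73.7912 intr=12.3288 cont=12.3152 V=12.3288[EX]; j=5 S=89.6614 intr=0.0000 cont=2.8863 V=2.8863[hold]; j=6 S=108.9448 intr=0.0000 cont=0.0000 V=0.0000[hold]  S*(6)=73.7912
k=5: j=0 S=37.3165 intr=48.8035 cont=48.1865 V=48.8035[EX]; j=1 S=45.3421 intr=40.7779 cont=40.1609 V=40.7779[EX]; j=2 S=55.0938 intr=31.0262 cont=30.4092 V=31.0262[EX]; j=3 S=66.9428 intr=19.1772 cont=18.5602 V=19.1772[EX]; j=4 S=81.3401 intr=4.7799 cont=7.4344 V=7.4344[hold]; j=5 S=98.8339 intr=0.0000 cont=1.3966 V=1.3966[hold]  S*(5)=66.9428
k=4: j=0 S=41.1340 intr=44.9860 cont=44.3689 V=44.9860[EX]; j=1 S=49.9807 intr=36.1393 cont=35.5223 V=36.1393[EX]; j=2 S=60.7300 intr=25.3900 cont=24.7730 V=25.3900[EX]; j=3 S=73.7912 intr=12.3288 cont=13.0629 V=13.0629[hold]; j=4 S=89.6614 intr=0.0000 cont=4.3080 V=4.3080[hold]  S*(4)=60.7300
k=3: j=0 S=45.3421 intr=40.7779 cont=40.1609 V=40.7779[EX]; j=1 S=55.0938 intr=31.0262 cont=30.4092 V=31.0262[EX]; j=2 S=66.9428 intr=19.1772 cont=18.9338 V=19.1772[EX]; j=3 S=81.3401 intr=4.7799 cont=8.5132 V=8.5132[hold]  S*(3)=66.9428
k=2: j=0 S=49.9807 intr=36.1393 cont=35.5223 V=36.1393[EX]; j=1 S=60.7300 intr=25.3900 cont=24.7730 V=25.3900[EX]; j=2 S=73.7912 intr=12.3288 cont=13.6120 V=13.6120[hold]  S*(2)=60.7300
k=1: j=0 S=55.0938 intr=31.0262 cont=30.4092 V=31.0262[EX]; j=1 S=66.9428 intr=19.1772 cont=19.2133 V=19.2133[hold]  S*(1)=55.0938
k=0: j=0 S=60.7300 intr=25.3900 cont=24.7913 V=25.3900[EX]  S*(0)=60.7300

price = 25.3900
boundary = 60.7300 55.0938 60.7300 66.9428 60.7300 66.9428 73.7912 66.9428
tree:
25.3900
31.0262 19.2133
36.1393 25.3900 13.6120
40.7779 31.0262 19.1772 8.5132
44.9860 36.1393 25.3900 13.0629 4.3080
48.8035 40.7779 31.0262 19.1772 7.4344 1.3966
52.2668 44.9860 36.1393 25.3900 12.3288 2.8863 0.0000
55.4086 48.8035 40.7779 31.0262 19.1772 5.9653 0.0000 0.0000
58.2589 52.2668 44.9860 36.1393 25.3900 12.3288 0.0000 0.0000 0.0000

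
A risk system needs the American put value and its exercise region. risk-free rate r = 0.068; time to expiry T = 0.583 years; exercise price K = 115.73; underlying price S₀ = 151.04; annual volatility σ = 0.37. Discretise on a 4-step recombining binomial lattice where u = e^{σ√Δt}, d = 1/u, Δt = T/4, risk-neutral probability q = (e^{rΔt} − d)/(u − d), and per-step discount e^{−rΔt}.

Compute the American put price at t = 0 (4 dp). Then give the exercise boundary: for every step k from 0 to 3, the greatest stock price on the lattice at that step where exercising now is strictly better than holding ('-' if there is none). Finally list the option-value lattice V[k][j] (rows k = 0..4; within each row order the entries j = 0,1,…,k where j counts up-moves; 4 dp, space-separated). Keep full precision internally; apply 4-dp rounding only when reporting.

price = 2.3834
boundary = - - - 98.8672
tree:
2.3834
4.5870 0.2262
8.8067 0.4568 0.0000
16.8628 0.9224 0.0000 0.0000
29.8868 1.8628 0.0000 0.0000 0.0000

Δt=0.14575, u=1.15172, d=0.86827, q=0.49988, disc=e^(-rΔt)=0.99014
k=4 terminal: V=max(K-S,0) → 29.8868 1.8628 0.0000 0.0000 0.0000
k=3: j=0 S=98.8672 intr=16.8628 cont=15.7215 V=16.8628[EX]; j=1 S=131.1431 intr=0.0000 cont=0.9224 V=0.9224[hold]; j=2 S=173.9557 intr=0.0000 cont=0.0000 V=0.0000[hold]; j=3 S=230.7447 intr=0.0000 cont=0.0000 V=0.0000[hold]  S*(3)=98.8672
k=2: j=0 S=113.8672 intr=1.8628 cont=8.8067 V=8.8067[hold]; j=1 S=151.0400 intr=0.0000 cont=0.4568 V=0.4568[hold]; j=2 S=200.3481 intr=0.0000 cont=0.0000 V=0.0000[hold]  S*(2)=-
k=1: j=0 S=131.1431 intr=0.0000 cont=4.5870 V=4.5870[hold]; j=1 S=173.9557 intr=0.0000 cont=0.2262 V=0.2262[hold]  S*(1)=-
k=0: j=0 S=151.0400 intr=0.0000 cont=2.3834 V=2.3834[hold]  S*(0)=-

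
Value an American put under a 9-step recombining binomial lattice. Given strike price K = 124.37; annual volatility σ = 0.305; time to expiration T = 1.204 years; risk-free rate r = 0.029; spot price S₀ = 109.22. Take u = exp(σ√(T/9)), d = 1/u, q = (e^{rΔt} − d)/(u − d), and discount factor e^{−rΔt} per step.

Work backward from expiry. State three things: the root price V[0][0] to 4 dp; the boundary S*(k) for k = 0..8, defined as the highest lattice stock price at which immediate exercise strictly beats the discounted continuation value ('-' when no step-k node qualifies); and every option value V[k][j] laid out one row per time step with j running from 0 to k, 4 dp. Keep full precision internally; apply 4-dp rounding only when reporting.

params: Δt=0.13378 u=1.11802 d=0.89444 q=0.48953 e^(-rΔt)=0.99613
t_9 payoffs: 84.3507 74.3474 61.8438 46.2148 26.6791 2.2603 0.0000 0.0000 0.0000 0.0000
t_8: node(8,0) S=44.7423 payoff=79.6277 vs cont=79.1462 → 79.6277 [stop]  node(8,1) S=55.9260 payoff=68.4440 vs cont=67.9624 → 68.4440 [stop]  node(8,2) S=69.9053 payoff=54.4647 vs cont=53.9831 → 54.4647 [stop]  node(8,3) S=87.3788 payoff=36.9912 vs cont=36.5096 → 36.9912 [stop]  node(8,4) S=109.2200 payoff=15.1500 vs cont=14.6684 → 15.1500 [stop]  node(8,5) S=136.5206 payoff=0.0000 vs cont=1.1494 → 1.1494 [wait]  node(8,6) S=170.6453 payoff=0.0000 vs cont=0.0000 → 0.0000 [wait]  node(8,7) S=213.2998 payoff=0.0000 vs cont=0.0000 → 0.0000 [wait]  node(8,8) S=266.6161 payoff=0.0000 vs cont=0.0000 → 0.0000 [wait]  ⇒ S*(8)=109.2200
t_7: node(7,0) S=50.0226 payoff=74.3474 vs cont=73.8659 → 74.3474 [stop]  node(7,1) S=62.5262 payoff=61.8438 vs cont=61.3622 → 61.8438 [stop]  node(7,2) S=78.1552 payoff=46.2148 vs cont=45.7332 → 46.2148 [stop]  node(7,3) S=97.6909 payoff=26.6791 vs cont=26.1975 → 26.6791 [stop]  node(7,4) S=122.1097 payoff=2.2603 vs cont=8.2642 → 8.2642 [wait]  node(7,5) S=152.6322 payoff=0.0000 vs cont=0.5844 → 0.5844 [wait]  node(7,6) S=190.7842 payoff=0.0000 vs cont=0.0000 → 0.0000 [wait]  node(7,7) S=238.4725 payoff=0.0000 vs cont=0.0000 → 0.0000 [wait]  ⇒ S*(7)=97.6909
t_6: node(6,0) S=55.9260 payoff=68.4440 vs cont=67.9624 → 68.4440 [stop]  node(6,1) S=69.9053 payoff=54.4647 vs cont=53.9831 → 54.4647 [stop]  node(6,2) S=87.3788 payoff=36.9912 vs cont=36.5096 → 36.9912 [stop]  node(6,3) S=109.2200 payoff=15.1500 vs cont=17.5961 → 17.5961 [wait]  node(6,4) S=136.5206 payoff=0.0000 vs cont=4.4873 → 4.4873 [wait]  node(6,5) S=170.6453 payoff=0.0000 vs cont=0.2972 → 0.2972 [wait]  node(6,6) S=213.2998 payoff=0.0000 vs cont=0.0000 → 0.0000 [wait]  ⇒ S*(6)=87.3788
t_5: node(5,0) S=62.5262 payoff=61.8438 vs cont=61.3622 → 61.8438 [stop]  node(5,1) S=78.1552 payoff=46.2148 vs cont=45.7332 → 46.2148 [stop]  node(5,2) S=97.6909 payoff=26.6791 vs cont=27.3903 → 27.3903 [wait]  node(5,3) S=122.1097 payoff=2.2603 vs cont=11.1357 → 11.1357 [wait]  node(5,4) S=152.6322 payoff=0.0000 vs cont=2.4267 → 2.4267 [wait]  node(5,5) S=190.7842 payoff=0.0000 vs cont=0.1511 → 0.1511 [wait]  ⇒ S*(5)=78.1552
t_4: node(4,0) S=69.9053 payoff=54.4647 vs cont=53.9831 → 54.4647 [stop]  node(4,1) S=87.3788 payoff=36.9912 vs cont=36.8564 → 36.9912 [stop]  node(4,2) S=109.2200 payoff=15.1500 vs cont=19.3580 → 19.3580 [wait]  node(4,3) S=136.5206 payoff=0.0000 vs cont=6.8458 → 6.8458 [wait]  node(4,4) S=170.6453 payoff=0.0000 vs cont=1.3077 → 1.3077 [wait]  ⇒ S*(4)=87.3788
t_3: node(3,0) S=78.1552 payoff=46.2148 vs cont=45.7332 → 46.2148 [stop]  node(3,1) S=97.6909 payoff=26.6791 vs cont=28.2495 → 28.2495 [wait]  node(3,2) S=122.1097 payoff=2.2603 vs cont=13.1817 → 13.1817 [wait]  node(3,3) S=152.6322 payoff=0.0000 vs cont=4.1187 → 4.1187 [wait]  ⇒ S*(3)=78.1552
t_2: node(2,0) S=87.3788 payoff=36.9912 vs cont=37.2754 → 37.2754 [wait]  node(2,1) S=109.2200 payoff=15.1500 vs cont=20.7926 → 20.7926 [wait]  node(2,2) S=136.5206 payoff=0.0000 vs cont=8.7113 → 8.7113 [wait]  ⇒ S*(2)=-
t_1: node(1,0) S=97.6909 payoff=26.6791 vs cont=29.0936 → 29.0936 [wait]  node(1,1) S=122.1097 payoff=2.2603 vs cont=14.8209 → 14.8209 [wait]  ⇒ S*(1)=-
t_0: node(0,0) S=109.2200 payoff=15.1500 vs cont=22.0211 → 22.0211 [wait]  ⇒ S*(0)=-

price = 22.0211
boundary = - - - 78.1552 87.3788 78.1552 87.3788 97.6909 109.2200
tree:
22.0211
29.0936 14.8209
37.2754 20.7926 8.7113
46.2148 28.2495 13.1817 4.1187
54.4647 36.9912 19.3580 6.8458 1.3077
61.8438 46.2148 27.3903 11.1357 2.4267 0.1511
68.4440 54.4647 36.9912 17.5961 4.4873 0.2972 0.0000
74.3474 61.8438 46.2148 26.6791 8.2642 0.5844 0.0000 0.0000
79.6277 68.4440 54.4647 36.9912 15.1500 1.1494 0.0000 0.0000 0.0000
84.3507 74.3474 61.8438 46.2148 26.6791 2.2603 0.0000 0.0000 0.0000 0.0000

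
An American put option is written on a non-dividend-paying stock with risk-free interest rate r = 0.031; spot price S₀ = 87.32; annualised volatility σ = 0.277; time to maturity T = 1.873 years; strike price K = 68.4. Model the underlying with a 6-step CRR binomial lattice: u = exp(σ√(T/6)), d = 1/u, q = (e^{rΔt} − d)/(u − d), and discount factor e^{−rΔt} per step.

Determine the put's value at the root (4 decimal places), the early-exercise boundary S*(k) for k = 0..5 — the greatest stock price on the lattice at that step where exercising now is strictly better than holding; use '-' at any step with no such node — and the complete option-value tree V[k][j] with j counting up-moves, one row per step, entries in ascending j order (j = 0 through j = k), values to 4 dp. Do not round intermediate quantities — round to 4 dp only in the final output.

price = 3.6996
boundary = - - - - 47.0175 54.8874
tree:
3.6996
6.0046 1.3991
9.5066 2.5170 0.2756
14.5735 4.4767 0.5486 0.0000
21.3825 7.8496 1.0919 0.0000 0.0000
28.1241 13.5126 2.1732 0.0000 0.0000 0.0000
33.8990 21.3825 4.3253 0.0000 0.0000 0.0000 0.0000

Δt=0.31217  u=1.16738  d=0.85662  q=0.49268  discount=0.99037
step 6 (expiry): payoffs max(K−S,0) = 33.8990 21.3825 4.3253 0.0000 0.0000 0.0000 0.0000
step 5: (k=5,j=0): S=40.2759, (K−S)⁺=28.1241, hold=27.4653 ⇒ V=28.1241 exercise | (k=5,j=1): S=54.8874, (K−S)⁺=13.5126, hold=12.8539 ⇒ V=13.5126 exercise | (k=5,j=2): S=74.7997, (K−S)⁺=0.0000, hold=2.1732 ⇒ V=2.1732 continue | (k=5,j=3): S=101.9359, (K−S)⁺=0.0000, hold=0.0000 ⇒ V=0.0000 continue | (k=5,j=4): S=138.9167, (K−S)⁺=0.0000, hold=0.0000 ⇒ V=0.0000 continue | (k=5,j=5): S=189.3136, (K−S)⁺=0.0000, hold=0.0000 ⇒ V=0.0000 continue  boundary S*=54.8874
step 4: (k=4,j=0): S=47.0175, (K−S)⁺=21.3825, hold=20.7238 ⇒ V=21.3825 exercise | (k=4,j=1): S=64.0747, (K−S)⁺=4.3253, hold=7.8496 ⇒ V=7.8496 continue | (k=4,j=2): S=87.3200, (K−S)⁺=0.0000, hold=1.0919 ⇒ V=1.0919 continue | (k=4,j=3): S=118.9984, (K−S)⁺=0.0000, hold=0.0000 ⇒ V=0.0000 continue | (k=4,j=4): S=162.1692, (K−S)⁺=0.0000, hold=0.0000 ⇒ V=0.0000 continue  boundary S*=47.0175
step 3: (k=3,j=0): S=54.8874, (K−S)⁺=13.5126, hold=14.5735 ⇒ V=14.5735 continue | (k=3,j=1): S=74.7997, (K−S)⁺=0.0000, hold=4.4767 ⇒ V=4.4767 continue | (k=3,j=2): S=101.9359, (K−S)⁺=0.0000, hold=0.5486 ⇒ V=0.5486 continue | (k=3,j=3): S=138.9167, (K−S)⁺=0.0000, hold=0.0000 ⇒ V=0.0000 continue  boundary S*=-
step 2: (k=2,j=0): S=64.0747, (K−S)⁺=4.3253, hold=9.5066 ⇒ V=9.5066 continue | (k=2,j=1): S=87.3200, (K−S)⁺=0.0000, hold=2.5170 ⇒ V=2.5170 continue | (k=2,j=2): S=118.9984, (K−S)⁺=0.0000, hold=0.2756 ⇒ V=0.2756 continue  boundary S*=-
step 1: (k=1,j=0): S=74.7997, (K−S)⁺=0.0000, hold=6.0046 ⇒ V=6.0046 continue | (k=1,j=1): S=101.9359, (K−S)⁺=0.0000, hold=1.3991 ⇒ V=1.3991 continue  boundary S*=-
step 0: (k=0,j=0): S=87.3200, (K−S)⁺=0.0000, hold=3.6996 ⇒ V=3.6996 continue  boundary S*=-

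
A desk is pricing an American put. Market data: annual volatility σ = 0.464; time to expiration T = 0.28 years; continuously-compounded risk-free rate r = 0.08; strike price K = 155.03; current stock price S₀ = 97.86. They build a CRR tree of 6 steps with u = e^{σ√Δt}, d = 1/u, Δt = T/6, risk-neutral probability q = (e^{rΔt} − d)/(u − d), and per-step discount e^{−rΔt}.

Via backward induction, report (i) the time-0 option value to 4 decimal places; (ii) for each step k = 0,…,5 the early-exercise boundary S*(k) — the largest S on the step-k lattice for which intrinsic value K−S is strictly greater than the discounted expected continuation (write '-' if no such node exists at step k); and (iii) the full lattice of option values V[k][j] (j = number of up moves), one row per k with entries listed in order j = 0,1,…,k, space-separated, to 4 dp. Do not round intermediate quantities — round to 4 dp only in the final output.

price = 57.1700
boundary = 97.8600 108.1775 97.8600 108.1775 119.5828 132.1905
tree:
57.1700
66.5035 46.8525
74.9467 57.1700 35.7533
82.5847 66.5035 46.8525 24.6366
89.4942 74.9467 57.1700 35.4472 13.7318
95.7447 82.5847 66.5035 46.8525 22.8395 4.4915
101.3991 89.4942 74.9467 57.1700 35.4472 8.9025 0.0000

Δt=0.04667, u=1.10543, d=0.90462, q=0.49359, disc=e^(-rΔt)=0.99627
k=6 terminal: V=max(K-S,0) → 101.3991 89.4942 74.9467 57.1700 35.4472 8.9025 0.0000
k=5: j=0 S=59.2853 intr=95.7447 cont=95.1670 V=95.7447[EX]; j=1 S=72.4453 intr=82.5847 cont=82.0070 V=82.5847[EX]; j=2 S=88.5265 intr=66.5035 cont=65.9258 V=66.5035[EX]; j=3 S=108.1775 intr=46.8525 cont=46.2748 V=46.8525[EX]; j=4 S=132.1905 intr=22.8395 cont=22.2618 V=22.8395[EX]; j=5 S=161.5339 intr=0.0000 cont=4.4915 V=4.4915[hold]  S*(5)=132.1905
k=4: j=0 S=65.5358 intr=89.4942 cont=88.9165 V=89.4942[EX]; j=1 S=80.0833 intr=74.9467 cont=74.3690 V=74.9467[EX]; j=2 S=97.8600 intr=57.1700 cont=56.5923 V=57.1700[EX]; j=3 S=119.5828 intr=35.4472 cont=34.8695 V=35.4472[EX]; j=4 S=146.1275 intr=8.9025 cont=13.7318 V=13.7318[hold]  S*(4)=119.5828
k=3: j=0 S=72.4453 intr=82.5847 cont=82.0070 V=82.5847[EX]; j=1 S=88.5265 intr=66.5035 cont=65.9258 V=66.5035[EX]; j=2 S=108.1775 intr=46.8525 cont=46.2748 V=46.8525[EX]; j=3 S=132.1905 intr=22.8395 cont=24.6366 V=24.6366[hold]  S*(3)=108.1775
k=2: j=0 S=80.0833 intr=74.9467 cont=74.3690 V=74.9467[EX]; j=1 S=97.8600 intr=57.1700 cont=56.5923 V=57.1700[EX]; j=2 S=119.5828 intr=35.4472 cont=35.7533 V=35.7533[hold]  S*(2)=97.8600
k=1: j=0 S=88.5265 intr=66.5035 cont=65.9258 V=66.5035[EX]; j=1 S=108.1775 intr=46.8525 cont=46.4253 V=46.8525[EX]  S*(1)=108.1775
k=0: j=0 S=97.8600 intr=57.1700 cont=56.5923 V=57.1700[EX]  S*(0)=97.8600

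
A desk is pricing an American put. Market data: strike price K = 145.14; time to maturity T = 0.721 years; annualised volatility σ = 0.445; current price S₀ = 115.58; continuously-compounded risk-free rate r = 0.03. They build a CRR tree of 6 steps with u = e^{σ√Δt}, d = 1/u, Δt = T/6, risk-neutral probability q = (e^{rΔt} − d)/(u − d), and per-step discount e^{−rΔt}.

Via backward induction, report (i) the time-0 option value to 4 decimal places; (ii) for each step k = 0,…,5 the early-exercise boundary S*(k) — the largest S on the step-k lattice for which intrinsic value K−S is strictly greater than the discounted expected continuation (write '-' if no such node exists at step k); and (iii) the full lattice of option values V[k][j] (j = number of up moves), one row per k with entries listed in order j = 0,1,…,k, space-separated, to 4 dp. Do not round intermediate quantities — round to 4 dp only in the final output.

price = 36.2581
boundary = - - 84.8974 72.7613 84.8974 99.0578
tree:
36.2581
47.6558 23.8445
60.2426 34.0054 12.7134
72.3787 46.4773 20.3788 4.2758
82.7800 60.2426 31.5059 8.1454 0.0000
91.6943 72.3787 46.0822 15.5170 0.0000 0.0000
99.3344 82.7800 60.2426 29.5600 0.0000 0.0000 0.0000

Δt=0.12017  u=1.16679  d=0.85705  q=0.47317  discount=0.99640
step 6 (expiry): payoffs max(K−S,0) = 99.3344 82.7800 60.2426 29.5600 0.0000 0.0000 0.0000
step 5: (k=5,j=0): S=53.4457, (K−S)⁺=91.6943, hold=91.1721 ⇒ V=91.6943 exercise | (k=5,j=1): S=72.7613, (K−S)⁺=72.3787, hold=71.8564 ⇒ V=72.3787 exercise | (k=5,j=2): S=99.0578, (K−S)⁺=46.0822, hold=45.5599 ⇒ V=46.0822 exercise | (k=5,j=3): S=134.8580, (K−S)⁺=10.2820, hold=15.5170 ⇒ V=15.5170 continue | (k=5,j=4): S=183.5967, (K−S)⁺=0.0000, hold=0.0000 ⇒ V=0.0000 continue | (k=5,j=5): S=249.9499, (K−S)⁺=0.0000, hold=0.0000 ⇒ V=0.0000 continue  boundary S*=99.0578
step 4: (k=4,j=0): S=62.3600, (K−S)⁺=82.7800, hold=82.2577 ⇒ V=82.7800 exercise | (k=4,j=1): S=84.8974, (K−S)⁺=60.2426, hold=59.7203 ⇒ V=60.2426 exercise | (k=4,j=2): S=115.5800, (K−S)⁺=29.5600, hold=31.5059 ⇒ V=31.5059 continue | (k=4,j=3): S=157.3515, (K−S)⁺=0.0000, hold=8.1454 ⇒ V=8.1454 continue | (k=4,j=4): S=214.2195, (K−S)⁺=0.0000, hold=0.0000 ⇒ V=0.0000 continue  boundary S*=84.8974
step 3: (k=3,j=0): S=72.7613, (K−S)⁺=72.3787, hold=71.8564 ⇒ V=72.3787 exercise | (k=3,j=1): S=99.0578, (K−S)⁺=46.0822, hold=46.4773 ⇒ V=46.4773 continue | (k=3,j=2): S=134.8580, (K−S)⁺=10.2820, hold=20.3788 ⇒ V=20.3788 continue | (k=3,j=3): S=183.5967, (K−S)⁺=0.0000, hold=4.2758 ⇒ V=4.2758 continue  boundary S*=72.7613
step 2: (k=2,j=0): S=84.8974, (K−S)⁺=60.2426, hold=59.9066 ⇒ V=60.2426 exercise | (k=2,j=1): S=115.5800, (K−S)⁺=29.5600, hold=34.0054 ⇒ V=34.0054 continue | (k=2,j=2): S=157.3515, (K−S)⁺=0.0000, hold=12.7134 ⇒ V=12.7134 continue  boundary S*=84.8974
step 1: (k=1,j=0): S=99.0578, (K−S)⁺=46.0822, hold=47.6558 ⇒ V=47.6558 continue | (k=1,j=1): S=134.8580, (K−S)⁺=10.2820, hold=23.8445 ⇒ V=23.8445 continue  boundary S*=-
step 0: (k=0,j=0): S=115.5800, (K−S)⁺=29.5600, hold=36.2581 ⇒ V=36.2581 continue  boundary S*=-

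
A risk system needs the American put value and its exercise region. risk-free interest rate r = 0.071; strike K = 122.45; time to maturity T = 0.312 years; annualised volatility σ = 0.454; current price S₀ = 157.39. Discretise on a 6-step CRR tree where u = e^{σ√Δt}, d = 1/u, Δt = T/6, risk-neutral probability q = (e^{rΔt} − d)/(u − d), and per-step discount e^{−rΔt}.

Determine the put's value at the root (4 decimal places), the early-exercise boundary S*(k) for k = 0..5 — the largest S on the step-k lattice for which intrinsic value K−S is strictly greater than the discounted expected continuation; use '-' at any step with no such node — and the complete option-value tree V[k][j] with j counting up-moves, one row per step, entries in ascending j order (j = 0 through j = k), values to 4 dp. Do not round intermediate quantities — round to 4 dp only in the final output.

Δt=0.05200  u=1.10908  d=0.90165  q=0.49197  discount=0.99631
step 6 (expiry): payoffs max(K−S,0) = 37.8817 18.4267 0.0000 0.0000 0.0000 0.0000 0.0000
step 5: (k=5,j=0): S=93.7927, (K−S)⁺=28.6573, hold=28.2060 ⇒ V=28.6573 exercise | (k=5,j=1): S=115.3698, (K−S)⁺=7.0802, hold=9.3268 ⇒ V=9.3268 continue | (k=5,j=2): S=141.9108, (K−S)⁺=0.0000, hold=0.0000 ⇒ V=0.0000 continue | (k=5,j=3): S=174.5576, (K−S)⁺=0.0000, hold=0.0000 ⇒ V=0.0000 continue | (k=5,j=4): S=214.7148, (K−S)⁺=0.0000, hold=0.0000 ⇒ V=0.0000 continue | (k=5,j=5): S=264.1102, (K−S)⁺=0.0000, hold=0.0000 ⇒ V=0.0000 continue  boundary S*=93.7927
step 4: (k=4,j=0): S=104.0233, (K−S)⁺=18.4267, hold=19.0766 ⇒ V=19.0766 continue | (k=4,j=1): S=127.9540, (K−S)⁺=0.0000, hold=4.7208 ⇒ V=4.7208 continue | (k=4,j=2): S=157.3900, (K−S)⁺=0.0000, hold=0.0000 ⇒ V=0.0000 continue | (k=4,j=3): S=193.5978, (K−S)⁺=0.0000, hold=0.0000 ⇒ V=0.0000 continue | (k=4,j=4): S=238.1352, (K−S)⁺=0.0000, hold=0.0000 ⇒ V=0.0000 continue  boundary S*=-
step 3: (k=3,j=0): S=115.3698, (K−S)⁺=7.0802, hold=11.9697 ⇒ V=11.9697 continue | (k=3,j=1): S=141.9108, (K−S)⁺=0.0000, hold=2.3894 ⇒ V=2.3894 continue | (k=3,j=2): S=174.5576, (K−S)⁺=0.0000, hold=0.0000 ⇒ V=0.0000 continue | (k=3,j=3): S=214.7148, (K−S)⁺=0.0000, hold=0.0000 ⇒ V=0.0000 continue  boundary S*=-
step 2: (k=2,j=0): S=127.9540, (K−S)⁺=0.0000, hold=7.2297 ⇒ V=7.2297 continue | (k=2,j=1): S=157.3900, (K−S)⁺=0.0000, hold=1.2094 ⇒ V=1.2094 continue | (k=2,j=2): S=193.5978, (K−S)⁺=0.0000, hold=0.0000 ⇒ V=0.0000 continue  boundary S*=-
step 1: (k=1,j=0): S=141.9108, (K−S)⁺=0.0000, hold=4.2522 ⇒ V=4.2522 continue | (k=1,j=1): S=174.5576, (K−S)⁺=0.0000, hold=0.6122 ⇒ V=0.6122 continue  boundary S*=-
step 0: (k=0,j=0): S=157.3900, (K−S)⁺=0.0000, hold=2.4523 ⇒ V=2.4523 continue  boundary S*=-

price = 2.4523
boundary = - - - - - 93.7927
tree:
2.4523
4.2522 0.6122
7.2297 1.2094 0.0000
11.9697 2.3894 0.0000 0.0000
19.0766 4.7208 0.0000 0.0000 0.0000
28.6573 9.3268 0.0000 0.0000 0.0000 0.0000
37.8817 18.4267 0.0000 0.0000 0.0000 0.0000 0.0000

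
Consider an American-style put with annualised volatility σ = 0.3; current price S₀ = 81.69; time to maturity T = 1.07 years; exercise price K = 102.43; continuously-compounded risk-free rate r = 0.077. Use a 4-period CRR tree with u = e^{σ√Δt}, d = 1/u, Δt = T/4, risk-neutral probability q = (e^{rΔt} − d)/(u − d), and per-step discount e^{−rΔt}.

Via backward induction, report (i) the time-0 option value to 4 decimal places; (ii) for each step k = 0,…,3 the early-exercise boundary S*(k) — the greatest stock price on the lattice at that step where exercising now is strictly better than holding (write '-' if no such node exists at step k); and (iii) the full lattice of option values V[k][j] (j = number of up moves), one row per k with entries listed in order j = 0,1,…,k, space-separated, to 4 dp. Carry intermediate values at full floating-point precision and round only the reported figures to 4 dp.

price = 21.1620
boundary = - 69.9493 81.6900 69.9493
tree:
21.1620
32.4807 11.8811
42.5340 20.7400 4.4325
51.1425 32.4807 9.5880 0.0000
58.5136 42.5340 20.7400 0.0000 0.0000

Δt=0.26750, u=1.16785, d=0.85628, q=0.52808, disc=e^(-rΔt)=0.97961
k=4 terminal: V=max(K-S,0) → 58.5136 42.5340 20.7400 0.0000 0.0000
k=3: j=0 S=51.2875 intr=51.1425 cont=49.0542 V=51.1425[EX]; j=1 S=69.9493 intr=32.4807 cont=30.3925 V=32.4807[EX]; j=2 S=95.4014 intr=7.0286 cont=9.5880 V=9.5880[hold]; j=3 S=130.1145 intr=0.0000 cont=0.0000 V=0.0000[hold]  S*(3)=69.9493
k=2: j=0 S=59.8960 intr=42.5340 cont=40.4458 V=42.5340[EX]; j=1 S=81.6900 intr=20.7400 cont=19.9758 V=20.7400[EX]; j=2 S=111.4141 intr=0.0000 cont=4.4325 V=4.4325[hold]  S*(2)=81.6900
k=1: j=0 S=69.9493 intr=32.4807 cont=30.3925 V=32.4807[EX]; j=1 S=95.4014 intr=7.0286 cont=11.8811 V=11.8811[hold]  S*(1)=69.9493
k=0: j=0 S=81.6900 intr=20.7400 cont=21.1620 V=21.1620[hold]  S*(0)=-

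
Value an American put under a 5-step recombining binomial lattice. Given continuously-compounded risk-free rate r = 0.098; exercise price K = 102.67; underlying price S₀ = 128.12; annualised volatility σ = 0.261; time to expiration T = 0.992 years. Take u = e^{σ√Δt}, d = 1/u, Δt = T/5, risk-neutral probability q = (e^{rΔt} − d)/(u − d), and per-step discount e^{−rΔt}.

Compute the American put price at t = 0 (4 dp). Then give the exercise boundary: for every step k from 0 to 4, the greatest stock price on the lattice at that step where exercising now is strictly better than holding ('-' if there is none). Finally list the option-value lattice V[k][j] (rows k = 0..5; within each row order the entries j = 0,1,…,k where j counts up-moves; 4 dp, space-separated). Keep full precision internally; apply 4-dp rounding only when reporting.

params: Δt=0.19840 u=1.12328 d=0.89025 q=0.55522 e^(-rΔt)=0.98074
t_5 payoffs: 31.0272 12.2738 0.0000 0.0000 0.0000 0.0000
t_4: node(4,0) S=80.4751 payoff=22.1949 vs cont=20.2180 → 22.1949 [stop]  node(4,1) S=101.5405 payoff=1.1295 vs cont=5.3540 → 5.3540 [wait]  node(4,2) S=128.1200 payoff=0.0000 vs cont=0.0000 → 0.0000 [wait]  node(4,3) S=161.6571 payoff=0.0000 vs cont=0.0000 → 0.0000 [wait]  node(4,4) S=203.9729 payoff=0.0000 vs cont=0.0000 → 0.0000 [wait]  ⇒ S*(4)=80.4751
t_3: node(3,0) S=90.3962 payoff=12.2738 vs cont=12.5972 → 12.5972 [wait]  node(3,1) S=114.0586 payoff=0.0000 vs cont=2.3355 → 2.3355 [wait]  node(3,2) S=143.9149 payoff=0.0000 vs cont=0.0000 → 0.0000 [wait]  node(3,3) S=181.5865 payoff=0.0000 vs cont=0.0000 → 0.0000 [wait]  ⇒ S*(3)=-
t_2: node(2,0) S=101.5405 payoff=1.1295 vs cont=6.7668 → 6.7668 [wait]  node(2,1) S=128.1200 payoff=0.0000 vs cont=1.0188 → 1.0188 [wait]  node(2,2) S=161.6571 payoff=0.0000 vs cont=0.0000 → 0.0000 [wait]  ⇒ S*(2)=-
t_1: node(1,0) S=114.0586 payoff=0.0000 vs cont=3.5065 → 3.5065 [wait]  node(1,1) S=143.9149 payoff=0.0000 vs cont=0.4444 → 0.4444 [wait]  ⇒ S*(1)=-
t_0: node(0,0) S=128.1200 payoff=0.0000 vs cont=1.7716 → 1.7716 [wait]  ⇒ S*(0)=-

price = 1.7716
boundary = - - - - 80.4751
tree:
1.7716
3.5065 0.4444
6.7668 1.0188 0.0000
12.5972 2.3355 0.0000 0.0000
22.1949 5.3540 0.0000 0.0000 0.0000
31.0272 12.2738 0.0000 0.0000 0.0000 0.0000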